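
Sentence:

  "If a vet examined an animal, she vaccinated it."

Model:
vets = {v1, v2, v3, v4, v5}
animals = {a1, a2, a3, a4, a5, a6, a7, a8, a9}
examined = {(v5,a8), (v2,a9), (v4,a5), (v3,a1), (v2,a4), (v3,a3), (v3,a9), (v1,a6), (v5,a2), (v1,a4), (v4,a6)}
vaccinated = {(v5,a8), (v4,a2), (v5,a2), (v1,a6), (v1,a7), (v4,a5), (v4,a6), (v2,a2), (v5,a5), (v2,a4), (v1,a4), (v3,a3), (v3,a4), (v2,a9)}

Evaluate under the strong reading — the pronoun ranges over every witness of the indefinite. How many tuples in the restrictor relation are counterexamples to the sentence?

"it" takes "an animal" as antecedent — a donkey pronoun bound across the clause boundary.
Strong reading: for every (v,a) with examined(v,a), vaccinated(v,a).
Restrictor pairs: (v1,a4) ✓  (v1,a6) ✓  (v2,a4) ✓  (v2,a9) ✓  (v3,a1) ✗  (v3,a3) ✓  (v3,a9) ✗  (v4,a5) ✓  (v4,a6) ✓  (v5,a2) ✓  (v5,a8) ✓
Counterexamples (restrictor pairs failing the scope): 2.

2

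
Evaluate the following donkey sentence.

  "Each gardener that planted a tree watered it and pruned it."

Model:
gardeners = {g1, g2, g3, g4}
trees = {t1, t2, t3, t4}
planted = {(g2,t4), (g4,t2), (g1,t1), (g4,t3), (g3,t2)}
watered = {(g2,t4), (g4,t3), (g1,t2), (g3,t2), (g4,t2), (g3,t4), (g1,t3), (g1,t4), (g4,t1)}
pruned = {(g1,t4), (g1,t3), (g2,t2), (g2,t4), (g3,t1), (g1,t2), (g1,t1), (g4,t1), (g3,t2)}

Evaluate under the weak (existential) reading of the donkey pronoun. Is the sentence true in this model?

"it" takes "a tree" as antecedent — a donkey pronoun bound across the clause boundary.
Weak reading: every gardener g with some planted-tree has at least one planted-tree t such that watered(g,t) ∧ pruned(g,t).
Per gardener: g1:✗  g2:✓  g3:✓  g4:✗
g1 has no witness among its planted-trees.

False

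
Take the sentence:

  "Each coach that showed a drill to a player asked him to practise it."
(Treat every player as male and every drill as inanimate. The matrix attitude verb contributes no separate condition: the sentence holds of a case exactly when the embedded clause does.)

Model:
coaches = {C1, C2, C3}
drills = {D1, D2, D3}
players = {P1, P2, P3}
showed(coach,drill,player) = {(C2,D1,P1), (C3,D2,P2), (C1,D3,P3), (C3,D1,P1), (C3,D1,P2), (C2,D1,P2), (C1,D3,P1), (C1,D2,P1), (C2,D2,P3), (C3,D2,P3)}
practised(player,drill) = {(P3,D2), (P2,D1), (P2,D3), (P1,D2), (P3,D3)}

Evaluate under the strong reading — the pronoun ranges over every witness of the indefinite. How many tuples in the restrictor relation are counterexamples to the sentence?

4

"him" takes "a player" as antecedent and "it" takes "a drill"; both are donkey pronouns co-varying with the restrictor.
Strong reading: for every (c,d,p) with showed(c,d,p), practised(p,d).
Restrictor triples: (C1,D2,P1)→practised(P1,D2) ✓  (C1,D3,P1)→practised(P1,D3) ✗  (C1,D3,P3)→practised(P3,D3) ✓  (C2,D1,P1)→practised(P1,D1) ✗  (C2,D1,P2)→practised(P2,D1) ✓  (C2,D2,P3)→practised(P3,D2) ✓  (C3,D1,P1)→practised(P1,D1) ✗  (C3,D1,P2)→practised(P2,D1) ✓  (C3,D2,P2)→practised(P2,D2) ✗  (C3,D2,P3)→practised(P3,D2) ✓
Counterexamples (restrictor triples failing the scope): 4.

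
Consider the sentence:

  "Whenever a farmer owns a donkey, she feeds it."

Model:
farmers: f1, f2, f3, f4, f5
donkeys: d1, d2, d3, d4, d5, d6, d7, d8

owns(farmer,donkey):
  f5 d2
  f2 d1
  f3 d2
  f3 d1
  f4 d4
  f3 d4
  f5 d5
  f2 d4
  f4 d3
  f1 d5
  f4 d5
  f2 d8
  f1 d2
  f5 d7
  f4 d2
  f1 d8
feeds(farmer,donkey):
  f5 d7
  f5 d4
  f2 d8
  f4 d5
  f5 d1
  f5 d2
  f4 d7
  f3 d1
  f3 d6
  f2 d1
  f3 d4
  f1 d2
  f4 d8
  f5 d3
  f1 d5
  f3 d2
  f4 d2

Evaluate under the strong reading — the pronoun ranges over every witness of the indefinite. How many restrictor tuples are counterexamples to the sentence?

5

"it" takes "a donkey" as antecedent — a donkey pronoun bound across the clause boundary.
Strong reading: for every (f,d) with owns(f,d), feeds(f,d).
Restrictor pairs: (f1,d2) ✓  (f1,d5) ✓  (f1,d8) ✗  (f2,d1) ✓  (f2,d4) ✗  (f2,d8) ✓  (f3,d1) ✓  (f3,d2) ✓  (f3,d4) ✓  (f4,d2) ✓  (f4,d3) ✗  (f4,d4) ✗  (f4,d5) ✓  (f5,d2) ✓  (f5,d5) ✗  (f5,d7) ✓
Counterexamples (restrictor pairs failing the scope): 5.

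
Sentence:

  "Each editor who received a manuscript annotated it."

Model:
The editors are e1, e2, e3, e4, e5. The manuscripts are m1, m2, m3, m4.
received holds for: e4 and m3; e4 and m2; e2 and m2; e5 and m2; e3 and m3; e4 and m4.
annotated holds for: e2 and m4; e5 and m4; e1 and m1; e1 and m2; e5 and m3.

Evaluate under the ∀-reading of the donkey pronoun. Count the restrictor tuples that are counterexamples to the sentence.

"it" takes "a manuscript" as antecedent — a donkey pronoun bound across the clause boundary.
Strong reading: for every (e,m) with received(e,m), annotated(e,m).
Restrictor pairs: (e2,m2) ✗  (e3,m3) ✗  (e4,m2) ✗  (e4,m3) ✗  (e4,m4) ✗  (e5,m2) ✗
Counterexamples (restrictor pairs failing the scope): 6.

6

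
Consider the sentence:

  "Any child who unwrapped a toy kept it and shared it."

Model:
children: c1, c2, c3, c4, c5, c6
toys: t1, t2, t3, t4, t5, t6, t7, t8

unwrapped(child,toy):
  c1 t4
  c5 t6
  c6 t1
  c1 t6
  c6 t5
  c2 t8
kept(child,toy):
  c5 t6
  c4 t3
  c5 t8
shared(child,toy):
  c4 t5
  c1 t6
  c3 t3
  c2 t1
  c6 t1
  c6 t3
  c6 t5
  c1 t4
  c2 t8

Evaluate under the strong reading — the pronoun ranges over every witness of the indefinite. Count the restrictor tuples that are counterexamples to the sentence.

"it" takes "a toy" as antecedent — a donkey pronoun bound across the clause boundary.
Strong reading: for every (c,t) with unwrapped(c,t), kept(c,t) ∧ shared(c,t).
Restrictor pairs: (c1,t4) ✗  (c1,t6) ✗  (c2,t8) ✗  (c5,t6) ✗  (c6,t1) ✗  (c6,t5) ✗
Counterexamples (restrictor pairs failing the scope): 6.

6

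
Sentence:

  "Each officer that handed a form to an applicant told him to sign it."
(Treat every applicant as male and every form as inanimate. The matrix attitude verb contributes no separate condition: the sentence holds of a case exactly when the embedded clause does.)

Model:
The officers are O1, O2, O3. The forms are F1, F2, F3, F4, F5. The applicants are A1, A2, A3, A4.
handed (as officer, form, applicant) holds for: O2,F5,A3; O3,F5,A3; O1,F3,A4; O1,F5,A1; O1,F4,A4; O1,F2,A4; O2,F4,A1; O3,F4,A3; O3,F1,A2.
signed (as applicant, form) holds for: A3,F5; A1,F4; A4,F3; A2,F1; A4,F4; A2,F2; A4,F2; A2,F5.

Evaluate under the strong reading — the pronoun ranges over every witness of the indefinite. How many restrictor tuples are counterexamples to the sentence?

"him" takes "an applicant" as antecedent and "it" takes "a form"; both are donkey pronouns co-varying with the restrictor.
Strong reading: for every (o,f,a) with handed(o,f,a), signed(a,f).
Restrictor triples: (O1,F2,A4)→signed(A4,F2) ✓  (O1,F3,A4)→signed(A4,F3) ✓  (O1,F4,A4)→signed(A4,F4) ✓  (O1,F5,A1)→signed(A1,F5) ✗  (O2,F4,A1)→signed(A1,F4) ✓  (O2,F5,A3)→signed(A3,F5) ✓  (O3,F1,A2)→signed(A2,F1) ✓  (O3,F4,A3)→signed(A3,F4) ✗  (O3,F5,A3)→signed(A3,F5) ✓
Counterexamples (restrictor triples failing the scope): 2.

2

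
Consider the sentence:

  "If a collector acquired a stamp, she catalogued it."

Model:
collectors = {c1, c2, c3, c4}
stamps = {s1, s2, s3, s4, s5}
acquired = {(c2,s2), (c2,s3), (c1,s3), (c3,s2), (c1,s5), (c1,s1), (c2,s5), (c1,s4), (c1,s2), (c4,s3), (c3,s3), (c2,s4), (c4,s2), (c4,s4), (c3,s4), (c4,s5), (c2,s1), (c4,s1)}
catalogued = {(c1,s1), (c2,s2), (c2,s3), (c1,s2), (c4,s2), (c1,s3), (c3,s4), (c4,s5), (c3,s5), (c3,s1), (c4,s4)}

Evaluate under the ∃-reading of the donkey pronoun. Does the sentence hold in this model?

True

"it" takes "a stamp" as antecedent — a donkey pronoun bound across the clause boundary.
Weak reading: every collector c with some acquired-stamp has at least one acquired-stamp s such that catalogued(c,s).
Per collector: c1:✓  c2:✓  c3:✓  c4:✓
Every collector in the restrictor has a witness.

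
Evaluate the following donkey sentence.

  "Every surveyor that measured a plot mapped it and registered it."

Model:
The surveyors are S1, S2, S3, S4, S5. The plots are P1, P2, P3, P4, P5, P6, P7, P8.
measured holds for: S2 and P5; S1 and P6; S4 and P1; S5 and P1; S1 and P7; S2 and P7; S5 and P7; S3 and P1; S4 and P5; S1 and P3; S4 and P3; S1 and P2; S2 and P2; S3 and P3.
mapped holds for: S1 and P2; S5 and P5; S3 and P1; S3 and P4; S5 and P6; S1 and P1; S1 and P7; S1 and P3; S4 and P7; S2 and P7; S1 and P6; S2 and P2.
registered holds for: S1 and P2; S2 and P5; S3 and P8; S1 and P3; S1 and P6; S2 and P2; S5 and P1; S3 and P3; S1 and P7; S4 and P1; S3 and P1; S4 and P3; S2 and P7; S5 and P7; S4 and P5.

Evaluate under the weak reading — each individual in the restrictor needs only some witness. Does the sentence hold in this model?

False

"it" takes "a plot" as antecedent — a donkey pronoun bound across the clause boundary.
Weak reading: every surveyor s with some measured-plot has at least one measured-plot p such that mapped(s,p) ∧ registered(s,p).
Per surveyor: S1:✓  S2:✓  S3:✓  S4:✗  S5:✗
S4 has no witness among its measured-plots.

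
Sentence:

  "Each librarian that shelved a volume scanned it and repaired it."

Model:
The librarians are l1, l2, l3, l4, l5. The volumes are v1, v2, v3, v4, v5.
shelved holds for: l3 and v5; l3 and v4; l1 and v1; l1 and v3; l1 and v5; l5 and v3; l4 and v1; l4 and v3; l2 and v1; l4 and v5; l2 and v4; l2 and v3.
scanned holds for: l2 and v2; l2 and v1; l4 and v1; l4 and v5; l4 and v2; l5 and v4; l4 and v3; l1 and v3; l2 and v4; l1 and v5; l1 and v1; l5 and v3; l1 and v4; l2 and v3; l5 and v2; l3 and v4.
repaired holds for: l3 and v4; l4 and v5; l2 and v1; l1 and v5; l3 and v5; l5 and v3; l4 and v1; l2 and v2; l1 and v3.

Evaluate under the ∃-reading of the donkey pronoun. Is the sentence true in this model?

True

"it" takes "a volume" as antecedent — a donkey pronoun bound across the clause boundary.
Weak reading: every librarian l with some shelved-volume has at least one shelved-volume v such that scanned(l,v) ∧ repaired(l,v).
Per librarian: l1:✓  l2:✓  l3:✓  l4:✓  l5:✓
Every librarian in the restrictor has a witness.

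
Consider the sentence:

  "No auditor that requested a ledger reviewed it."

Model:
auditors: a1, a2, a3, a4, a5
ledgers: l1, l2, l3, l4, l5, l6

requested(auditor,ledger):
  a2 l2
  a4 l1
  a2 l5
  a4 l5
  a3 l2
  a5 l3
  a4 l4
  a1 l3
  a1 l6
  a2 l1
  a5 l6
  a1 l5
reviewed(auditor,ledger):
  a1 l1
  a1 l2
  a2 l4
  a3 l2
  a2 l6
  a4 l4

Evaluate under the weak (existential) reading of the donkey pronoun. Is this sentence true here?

False

"it" takes "a ledger" as antecedent — a donkey pronoun bound across the clause boundary.
Truth condition: for no (a,l) with requested(a,l) does reviewed(a,l) hold.
Restrictor pairs — does the scope hold? (a1,l3):fails  (a1,l5):fails  (a1,l6):fails  (a2,l1):fails  (a2,l2):fails  (a2,l5):fails  (a3,l2):holds  (a4,l1):fails  (a4,l4):holds  (a4,l5):fails  (a5,l3):fails  (a5,l6):fails
Scope holds for 2 pair(s), so the sentence is false.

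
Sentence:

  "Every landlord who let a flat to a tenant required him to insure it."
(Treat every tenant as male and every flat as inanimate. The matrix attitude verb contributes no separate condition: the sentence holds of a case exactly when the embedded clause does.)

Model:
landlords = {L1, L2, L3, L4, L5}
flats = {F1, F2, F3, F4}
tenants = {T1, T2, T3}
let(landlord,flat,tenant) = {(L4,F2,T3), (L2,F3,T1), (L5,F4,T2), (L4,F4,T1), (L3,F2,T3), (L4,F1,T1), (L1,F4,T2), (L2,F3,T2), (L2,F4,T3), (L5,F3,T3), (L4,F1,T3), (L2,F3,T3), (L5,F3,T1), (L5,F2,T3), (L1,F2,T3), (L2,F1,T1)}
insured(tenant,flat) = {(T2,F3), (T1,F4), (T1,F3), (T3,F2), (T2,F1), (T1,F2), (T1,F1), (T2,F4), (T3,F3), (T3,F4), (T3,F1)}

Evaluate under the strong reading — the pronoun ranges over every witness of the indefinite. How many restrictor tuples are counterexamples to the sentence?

"him" takes "a tenant" as antecedent and "it" takes "a flat"; both are donkey pronouns co-varying with the restrictor.
Strong reading: for every (l,f,t) with let(l,f,t), insured(t,f).
Restrictor triples: (L1,F2,T3)→insured(T3,F2) ✓  (L1,F4,T2)→insured(T2,F4) ✓  (L2,F1,T1)→insured(T1,F1) ✓  (L2,F3,T1)→insured(T1,F3) ✓  (L2,F3,T2)→insured(T2,F3) ✓  (L2,F3,T3)→insured(T3,F3) ✓  (L2,F4,T3)→insured(T3,F4) ✓  (L3,F2,T3)→insured(T3,F2) ✓  (L4,F1,T1)→insured(T1,F1) ✓  (L4,F1,T3)→insured(T3,F1) ✓  (L4,F2,T3)→insured(T3,F2) ✓  (L4,F4,T1)→insured(T1,F4) ✓  (L5,F2,T3)→insured(T3,F2) ✓  (L5,F3,T1)→insured(T1,F3) ✓  (L5,F3,T3)→insured(T3,F3) ✓  (L5,F4,T2)→insured(T2,F4) ✓
Counterexamples (restrictor triples failing the scope): 0.

0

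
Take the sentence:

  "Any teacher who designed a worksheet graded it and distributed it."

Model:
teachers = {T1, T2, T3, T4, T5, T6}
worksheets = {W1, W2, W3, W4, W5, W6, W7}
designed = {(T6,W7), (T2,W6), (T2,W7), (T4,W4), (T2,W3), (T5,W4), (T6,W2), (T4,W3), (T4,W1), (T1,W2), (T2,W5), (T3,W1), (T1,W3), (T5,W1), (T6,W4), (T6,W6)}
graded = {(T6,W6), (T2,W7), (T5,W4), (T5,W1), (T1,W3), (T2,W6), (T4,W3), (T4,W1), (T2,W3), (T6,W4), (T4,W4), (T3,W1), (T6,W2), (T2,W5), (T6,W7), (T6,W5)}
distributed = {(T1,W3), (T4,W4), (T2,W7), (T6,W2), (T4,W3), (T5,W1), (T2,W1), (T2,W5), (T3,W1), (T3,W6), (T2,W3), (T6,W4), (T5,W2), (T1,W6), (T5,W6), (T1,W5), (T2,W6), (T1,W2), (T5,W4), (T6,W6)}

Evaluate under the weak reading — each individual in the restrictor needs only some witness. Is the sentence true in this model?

"it" takes "a worksheet" as antecedent — a donkey pronoun bound across the clause boundary.
Weak reading: every teacher t with some designed-worksheet has at least one designed-worksheet w such that graded(t,w) ∧ distributed(t,w).
Per teacher: T1:✓  T2:✓  T3:✓  T4:✓  T5:✓  T6:✓
Every teacher in the restrictor has a witness.

True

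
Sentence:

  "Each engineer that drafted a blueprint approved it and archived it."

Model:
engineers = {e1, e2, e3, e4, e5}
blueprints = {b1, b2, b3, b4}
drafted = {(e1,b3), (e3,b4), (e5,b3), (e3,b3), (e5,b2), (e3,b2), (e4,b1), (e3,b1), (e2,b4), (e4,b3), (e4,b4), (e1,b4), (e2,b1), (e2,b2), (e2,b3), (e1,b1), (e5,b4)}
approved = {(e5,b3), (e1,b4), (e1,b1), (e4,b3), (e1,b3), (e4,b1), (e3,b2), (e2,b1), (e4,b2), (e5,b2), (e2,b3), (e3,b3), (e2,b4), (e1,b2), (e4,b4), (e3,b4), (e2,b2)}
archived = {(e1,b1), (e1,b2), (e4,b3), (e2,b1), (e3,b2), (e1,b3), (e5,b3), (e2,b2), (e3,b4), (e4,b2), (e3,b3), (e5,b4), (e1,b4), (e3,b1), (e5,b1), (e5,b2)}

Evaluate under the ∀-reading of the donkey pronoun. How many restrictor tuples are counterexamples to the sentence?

"it" takes "a blueprint" as antecedent — a donkey pronoun bound across the clause boundary.
Strong reading: for every (e,b) with drafted(e,b), approved(e,b) ∧ archived(e,b).
Restrictor pairs: (e1,b1) ✓  (e1,b3) ✓  (e1,b4) ✓  (e2,b1) ✓  (e2,b2) ✓  (e2,b3) ✗  (e2,b4) ✗  (e3,b1) ✗  (e3,b2) ✓  (e3,b3) ✓  (e3,b4) ✓  (e4,b1) ✗  (e4,b3) ✓  (e4,b4) ✗  (e5,b2) ✓  (e5,b3) ✓  (e5,b4) ✗
Counterexamples (restrictor pairs failing the scope): 6.

6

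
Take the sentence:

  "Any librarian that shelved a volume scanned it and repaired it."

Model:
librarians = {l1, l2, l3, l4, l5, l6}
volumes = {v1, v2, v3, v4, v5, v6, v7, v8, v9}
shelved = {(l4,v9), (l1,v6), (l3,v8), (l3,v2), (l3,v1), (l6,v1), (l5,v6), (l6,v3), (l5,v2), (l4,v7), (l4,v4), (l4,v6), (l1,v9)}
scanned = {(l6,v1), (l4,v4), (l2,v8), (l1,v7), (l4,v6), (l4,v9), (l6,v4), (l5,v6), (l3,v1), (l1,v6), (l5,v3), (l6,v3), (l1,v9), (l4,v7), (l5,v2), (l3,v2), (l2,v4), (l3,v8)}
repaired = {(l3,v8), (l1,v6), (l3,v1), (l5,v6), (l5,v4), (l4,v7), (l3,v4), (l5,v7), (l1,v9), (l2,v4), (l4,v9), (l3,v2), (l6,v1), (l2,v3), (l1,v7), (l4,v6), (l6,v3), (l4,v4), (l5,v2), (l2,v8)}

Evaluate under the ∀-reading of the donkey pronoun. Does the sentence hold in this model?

"it" takes "a volume" as antecedent — a donkey pronoun bound across the clause boundary.
Strong reading: for every (l,v) with shelved(l,v), scanned(l,v) ∧ repaired(l,v).
Restrictor pairs: (l1,v6) ✓  (l1,v9) ✓  (l3,v1) ✓  (l3,v2) ✓  (l3,v8) ✓  (l4,v4) ✓  (l4,v6) ✓  (l4,v7) ✓  (l4,v9) ✓  (l5,v2) ✓  (l5,v6) ✓  (l6,v1) ✓  (l6,v3) ✓
Every restrictor pair satisfies the scope.

True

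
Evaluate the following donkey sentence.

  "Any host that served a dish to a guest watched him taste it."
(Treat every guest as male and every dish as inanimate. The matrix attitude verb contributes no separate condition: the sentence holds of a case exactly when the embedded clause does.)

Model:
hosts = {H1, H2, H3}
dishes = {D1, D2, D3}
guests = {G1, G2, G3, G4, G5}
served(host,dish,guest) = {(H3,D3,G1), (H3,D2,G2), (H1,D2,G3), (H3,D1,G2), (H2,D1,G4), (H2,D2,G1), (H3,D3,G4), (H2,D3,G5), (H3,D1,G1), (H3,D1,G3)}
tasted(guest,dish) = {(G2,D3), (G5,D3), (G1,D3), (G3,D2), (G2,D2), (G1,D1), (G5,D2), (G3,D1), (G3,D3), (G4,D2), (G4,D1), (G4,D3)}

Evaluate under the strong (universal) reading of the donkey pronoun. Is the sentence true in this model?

False

"him" takes "a guest" as antecedent and "it" takes "a dish"; both are donkey pronouns co-varying with the restrictor.
Strong reading: for every (h,d,g) with served(h,d,g), tasted(g,d).
Restrictor triples: (H1,D2,G3)→tasted(G3,D2) ✓  (H2,D1,G4)→tasted(G4,D1) ✓  (H2,D2,G1)→tasted(G1,D2) ✗  (H2,D3,G5)→tasted(G5,D3) ✓  (H3,D1,G1)→tasted(G1,D1) ✓  (H3,D1,G2)→tasted(G2,D1) ✗  (H3,D1,G3)→tasted(G3,D1) ✓  (H3,D2,G2)→tasted(G2,D2) ✓  (H3,D3,G1)→tasted(G1,D3) ✓  (H3,D3,G4)→tasted(G4,D3) ✓
Counterexample: (H2,D2,G1) — tasted(G1,D2) does not hold.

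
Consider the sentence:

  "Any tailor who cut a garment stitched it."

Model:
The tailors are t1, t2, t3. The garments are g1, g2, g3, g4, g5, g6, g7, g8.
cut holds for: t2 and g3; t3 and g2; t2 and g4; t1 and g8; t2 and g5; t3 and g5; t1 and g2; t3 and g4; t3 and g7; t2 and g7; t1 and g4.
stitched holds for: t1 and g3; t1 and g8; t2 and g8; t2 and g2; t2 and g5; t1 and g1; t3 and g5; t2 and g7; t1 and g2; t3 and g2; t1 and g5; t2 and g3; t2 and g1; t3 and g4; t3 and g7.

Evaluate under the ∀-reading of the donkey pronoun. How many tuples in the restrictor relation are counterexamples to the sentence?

"it" takes "a garment" as antecedent — a donkey pronoun bound across the clause boundary.
Strong reading: for every (t,g) with cut(t,g), stitched(t,g).
Restrictor pairs: (t1,g2) ✓  (t1,g4) ✗  (t1,g8) ✓  (t2,g3) ✓  (t2,g4) ✗  (t2,g5) ✓  (t2,g7) ✓  (t3,g2) ✓  (t3,g4) ✓  (t3,g5) ✓  (t3,g7) ✓
Counterexamples (restrictor pairs failing the scope): 2.

2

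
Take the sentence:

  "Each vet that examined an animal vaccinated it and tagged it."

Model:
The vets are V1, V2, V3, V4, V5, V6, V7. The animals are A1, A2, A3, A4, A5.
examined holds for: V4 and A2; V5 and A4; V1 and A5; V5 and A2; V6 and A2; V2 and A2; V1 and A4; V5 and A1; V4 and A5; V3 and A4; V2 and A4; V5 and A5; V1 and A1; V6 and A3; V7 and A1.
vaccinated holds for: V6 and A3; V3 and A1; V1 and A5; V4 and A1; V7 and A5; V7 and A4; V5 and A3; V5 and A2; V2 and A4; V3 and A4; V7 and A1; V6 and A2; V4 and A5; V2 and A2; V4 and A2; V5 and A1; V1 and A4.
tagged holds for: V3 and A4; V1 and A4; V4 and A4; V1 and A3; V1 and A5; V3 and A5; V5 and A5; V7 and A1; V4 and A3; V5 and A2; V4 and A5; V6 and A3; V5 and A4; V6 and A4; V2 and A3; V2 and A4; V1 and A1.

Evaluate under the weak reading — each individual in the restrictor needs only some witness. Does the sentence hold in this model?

True

"it" takes "an animal" as antecedent — a donkey pronoun bound across the clause boundary.
Weak reading: every vet v with some examined-animal has at least one examined-animal a such that vaccinated(v,a) ∧ tagged(v,a).
Per vet: V1:✓  V2:✓  V3:✓  V4:✓  V5:✓  V6:✓  V7:✓
Every vet in the restrictor has a witness.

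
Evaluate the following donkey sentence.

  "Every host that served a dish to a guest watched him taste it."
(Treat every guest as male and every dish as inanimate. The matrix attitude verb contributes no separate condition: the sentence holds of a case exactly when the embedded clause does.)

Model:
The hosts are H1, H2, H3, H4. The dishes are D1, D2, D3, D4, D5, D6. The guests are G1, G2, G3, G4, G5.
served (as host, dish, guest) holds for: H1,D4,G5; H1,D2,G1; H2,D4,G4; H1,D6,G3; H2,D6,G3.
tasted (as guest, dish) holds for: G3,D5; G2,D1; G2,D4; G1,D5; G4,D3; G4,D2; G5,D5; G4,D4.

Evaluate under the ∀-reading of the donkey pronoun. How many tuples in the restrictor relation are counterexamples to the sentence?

4

"him" takes "a guest" as antecedent and "it" takes "a dish"; both are donkey pronouns co-varying with the restrictor.
Strong reading: for every (h,d,g) with served(h,d,g), tasted(g,d).
Restrictor triples: (H1,D2,G1)→tasted(G1,D2) ✗  (H1,D4,G5)→tasted(G5,D4) ✗  (H1,D6,G3)→tasted(G3,D6) ✗  (H2,D4,G4)→tasted(G4,D4) ✓  (H2,D6,G3)→tasted(G3,D6) ✗
Counterexamples (restrictor triples failing the scope): 4.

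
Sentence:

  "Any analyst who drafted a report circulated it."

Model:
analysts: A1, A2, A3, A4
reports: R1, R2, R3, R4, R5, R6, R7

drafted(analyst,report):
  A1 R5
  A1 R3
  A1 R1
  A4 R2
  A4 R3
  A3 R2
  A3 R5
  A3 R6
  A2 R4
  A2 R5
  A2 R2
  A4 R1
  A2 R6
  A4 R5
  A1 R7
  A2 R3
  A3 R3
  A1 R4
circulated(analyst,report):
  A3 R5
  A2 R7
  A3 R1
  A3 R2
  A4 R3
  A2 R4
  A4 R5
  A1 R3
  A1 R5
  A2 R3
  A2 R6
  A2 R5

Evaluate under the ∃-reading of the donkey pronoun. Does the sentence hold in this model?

"it" takes "a report" as antecedent — a donkey pronoun bound across the clause boundary.
Weak reading: every analyst a with some drafted-report has at least one drafted-report r such that circulated(a,r).
Per analyst: A1:✓  A2:✓  A3:✓  A4:✓
Every analyst in the restrictor has a witness.

True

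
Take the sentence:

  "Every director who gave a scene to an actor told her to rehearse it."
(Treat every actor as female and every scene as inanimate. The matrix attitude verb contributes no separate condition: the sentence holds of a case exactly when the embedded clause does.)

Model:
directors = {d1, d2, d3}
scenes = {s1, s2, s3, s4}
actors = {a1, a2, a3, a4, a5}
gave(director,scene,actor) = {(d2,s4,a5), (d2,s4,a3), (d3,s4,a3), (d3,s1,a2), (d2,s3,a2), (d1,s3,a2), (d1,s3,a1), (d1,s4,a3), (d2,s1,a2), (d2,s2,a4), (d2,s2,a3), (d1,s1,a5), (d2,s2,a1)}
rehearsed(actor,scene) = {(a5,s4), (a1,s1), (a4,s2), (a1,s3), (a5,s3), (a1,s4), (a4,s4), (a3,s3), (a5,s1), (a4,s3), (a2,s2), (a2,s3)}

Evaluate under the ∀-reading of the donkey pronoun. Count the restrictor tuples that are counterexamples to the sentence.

"her" takes "an actor" as antecedent and "it" takes "a scene"; both are donkey pronouns co-varying with the restrictor.
Strong reading: for every (d,s,a) with gave(d,s,a), rehearsed(a,s).
Restrictor triples: (d1,s1,a5)→rehearsed(a5,s1) ✓  (d1,s3,a1)→rehearsed(a1,s3) ✓  (d1,s3,a2)→rehearsed(a2,s3) ✓  (d1,s4,a3)→rehearsed(a3,s4) ✗  (d2,s1,a2)→rehearsed(a2,s1) ✗  (d2,s2,a1)→rehearsed(a1,s2) ✗  (d2,s2,a3)→rehearsed(a3,s2) ✗  (d2,s2,a4)→rehearsed(a4,s2) ✓  (d2,s3,a2)→rehearsed(a2,s3) ✓  (d2,s4,a3)→rehearsed(a3,s4) ✗  (d2,s4,a5)→rehearsed(a5,s4) ✓  (d3,s1,a2)→rehearsed(a2,s1) ✗  (d3,s4,a3)→rehearsed(a3,s4) ✗
Counterexamples (restrictor triples failing the scope): 7.

7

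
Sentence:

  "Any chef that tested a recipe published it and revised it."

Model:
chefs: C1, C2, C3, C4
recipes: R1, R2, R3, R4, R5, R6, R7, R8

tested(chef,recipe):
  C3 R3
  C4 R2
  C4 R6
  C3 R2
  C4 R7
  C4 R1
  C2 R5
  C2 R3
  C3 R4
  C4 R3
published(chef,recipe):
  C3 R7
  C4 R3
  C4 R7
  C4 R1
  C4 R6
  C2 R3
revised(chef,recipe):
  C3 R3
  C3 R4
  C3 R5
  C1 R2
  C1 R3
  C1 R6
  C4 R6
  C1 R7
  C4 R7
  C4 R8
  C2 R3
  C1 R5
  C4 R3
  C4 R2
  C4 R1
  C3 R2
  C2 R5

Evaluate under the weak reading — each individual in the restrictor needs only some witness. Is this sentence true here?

False

"it" takes "a recipe" as antecedent — a donkey pronoun bound across the clause boundary.
Weak reading: every chef c with some tested-recipe has at least one tested-recipe r such that published(c,r) ∧ revised(c,r).
Per chef: C2:✓  C3:✗  C4:✓
C3 has no witness among its tested-recipes.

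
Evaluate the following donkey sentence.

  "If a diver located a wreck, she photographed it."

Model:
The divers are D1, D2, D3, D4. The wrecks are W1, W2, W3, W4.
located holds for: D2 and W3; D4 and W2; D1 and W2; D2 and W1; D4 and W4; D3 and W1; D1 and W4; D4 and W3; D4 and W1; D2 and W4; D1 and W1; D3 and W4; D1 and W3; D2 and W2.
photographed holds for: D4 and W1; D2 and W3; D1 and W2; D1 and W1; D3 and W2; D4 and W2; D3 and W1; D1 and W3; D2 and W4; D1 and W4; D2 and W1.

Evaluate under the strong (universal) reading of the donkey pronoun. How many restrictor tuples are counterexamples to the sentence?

4

"it" takes "a wreck" as antecedent — a donkey pronoun bound across the clause boundary.
Strong reading: for every (d,w) with located(d,w), photographed(d,w).
Restrictor pairs: (D1,W1) ✓  (D1,W2) ✓  (D1,W3) ✓  (D1,W4) ✓  (D2,W1) ✓  (D2,W2) ✗  (D2,W3) ✓  (D2,W4) ✓  (D3,W1) ✓  (D3,W4) ✗  (D4,W1) ✓  (D4,W2) ✓  (D4,W3) ✗  (D4,W4) ✗
Counterexamples (restrictor pairs failing the scope): 4.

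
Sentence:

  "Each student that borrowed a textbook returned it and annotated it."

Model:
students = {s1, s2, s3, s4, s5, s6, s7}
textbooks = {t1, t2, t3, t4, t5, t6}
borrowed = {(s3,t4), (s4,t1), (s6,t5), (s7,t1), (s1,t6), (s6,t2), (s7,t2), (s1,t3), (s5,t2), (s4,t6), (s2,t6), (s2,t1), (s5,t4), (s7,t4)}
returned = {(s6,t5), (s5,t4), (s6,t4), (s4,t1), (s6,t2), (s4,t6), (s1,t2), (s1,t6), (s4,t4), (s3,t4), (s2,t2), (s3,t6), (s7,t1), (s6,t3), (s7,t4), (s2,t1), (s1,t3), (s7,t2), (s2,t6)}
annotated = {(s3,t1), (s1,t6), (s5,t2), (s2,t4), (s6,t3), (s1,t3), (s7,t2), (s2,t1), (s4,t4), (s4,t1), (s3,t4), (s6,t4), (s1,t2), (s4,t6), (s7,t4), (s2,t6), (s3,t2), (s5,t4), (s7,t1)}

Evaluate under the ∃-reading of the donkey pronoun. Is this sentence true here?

False

"it" takes "a textbook" as antecedent — a donkey pronoun bound across the clause boundary.
Weak reading: every student s with some borrowed-textbook has at least one borrowed-textbook t such that returned(s,t) ∧ annotated(s,t).
Per student: s1:✓  s2:✓  s3:✓  s4:✓  s5:✓  s6:✗  s7:✓
s6 has no witness among its borrowed-textbooks.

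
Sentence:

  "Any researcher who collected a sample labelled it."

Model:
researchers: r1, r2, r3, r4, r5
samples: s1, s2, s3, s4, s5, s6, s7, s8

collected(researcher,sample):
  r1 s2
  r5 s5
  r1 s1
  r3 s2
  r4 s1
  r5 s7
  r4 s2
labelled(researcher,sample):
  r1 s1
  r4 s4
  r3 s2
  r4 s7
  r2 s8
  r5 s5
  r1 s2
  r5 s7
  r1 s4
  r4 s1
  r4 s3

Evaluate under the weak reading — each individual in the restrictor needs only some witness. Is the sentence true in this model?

"it" takes "a sample" as antecedent — a donkey pronoun bound across the clause boundary.
Weak reading: every researcher r with some collected-sample has at least one collected-sample s such that labelled(r,s).
Per researcher: r1:✓  r3:✓  r4:✓  r5:✓
Every researcher in the restrictor has a witness.

True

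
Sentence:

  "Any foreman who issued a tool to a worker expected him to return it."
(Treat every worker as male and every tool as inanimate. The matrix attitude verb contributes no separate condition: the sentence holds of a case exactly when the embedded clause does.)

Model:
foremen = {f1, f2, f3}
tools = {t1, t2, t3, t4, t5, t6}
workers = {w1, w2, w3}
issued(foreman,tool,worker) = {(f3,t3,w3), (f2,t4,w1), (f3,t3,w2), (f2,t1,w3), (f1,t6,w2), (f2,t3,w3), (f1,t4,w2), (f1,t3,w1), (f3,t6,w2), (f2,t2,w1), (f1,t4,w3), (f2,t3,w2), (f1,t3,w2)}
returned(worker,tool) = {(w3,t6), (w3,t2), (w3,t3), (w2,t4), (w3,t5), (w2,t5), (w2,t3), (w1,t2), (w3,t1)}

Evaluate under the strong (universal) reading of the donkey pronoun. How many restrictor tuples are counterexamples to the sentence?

"him" takes "a worker" as antecedent and "it" takes "a tool"; both are donkey pronouns co-varying with the restrictor.
Strong reading: for every (f,t,w) with issued(f,t,w), returned(w,t).
Restrictor triples: (f1,t3,w1)→returned(w1,t3) ✗  (f1,t3,w2)→returned(w2,t3) ✓  (f1,t4,w2)→returned(w2,t4) ✓  (f1,t4,w3)→returned(w3,t4) ✗  (f1,t6,w2)→returned(w2,t6) ✗  (f2,t1,w3)→returned(w3,t1) ✓  (f2,t2,w1)→returned(w1,t2) ✓  (f2,t3,w2)→returned(w2,t3) ✓  (f2,t3,w3)→returned(w3,t3) ✓  (f2,t4,w1)→returned(w1,t4) ✗  (f3,t3,w2)→returned(w2,t3) ✓  (f3,t3,w3)→returned(w3,t3) ✓  (f3,t6,w2)→returned(w2,t6) ✗
Counterexamples (restrictor triples failing the scope): 5.

5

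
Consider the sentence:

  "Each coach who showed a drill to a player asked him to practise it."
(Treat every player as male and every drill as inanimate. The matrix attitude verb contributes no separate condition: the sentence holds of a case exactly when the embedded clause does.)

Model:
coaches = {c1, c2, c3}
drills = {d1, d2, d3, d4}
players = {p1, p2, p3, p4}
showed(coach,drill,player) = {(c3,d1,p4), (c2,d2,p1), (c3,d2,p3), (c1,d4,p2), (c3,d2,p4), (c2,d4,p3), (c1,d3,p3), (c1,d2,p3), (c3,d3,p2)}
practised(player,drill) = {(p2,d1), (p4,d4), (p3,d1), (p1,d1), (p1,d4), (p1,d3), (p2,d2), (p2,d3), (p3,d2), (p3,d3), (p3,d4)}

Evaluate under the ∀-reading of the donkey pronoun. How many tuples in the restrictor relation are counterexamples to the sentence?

"him" takes "a player" as antecedent and "it" takes "a drill"; both are donkey pronouns co-varying with the restrictor.
Strong reading: for every (c,d,p) with showed(c,d,p), practised(p,d).
Restrictor triples: (c1,d2,p3)→practised(p3,d2) ✓  (c1,d3,p3)→practised(p3,d3) ✓  (c1,d4,p2)→practised(p2,d4) ✗  (c2,d2,p1)→practised(p1,d2) ✗  (c2,d4,p3)→practised(p3,d4) ✓  (c3,d1,p4)→practised(p4,d1) ✗  (c3,d2,p3)→practised(p3,d2) ✓  (c3,d2,p4)→practised(p4,d2) ✗  (c3,d3,p2)→practised(p2,d3) ✓
Counterexamples (restrictor triples failing the scope): 4.

4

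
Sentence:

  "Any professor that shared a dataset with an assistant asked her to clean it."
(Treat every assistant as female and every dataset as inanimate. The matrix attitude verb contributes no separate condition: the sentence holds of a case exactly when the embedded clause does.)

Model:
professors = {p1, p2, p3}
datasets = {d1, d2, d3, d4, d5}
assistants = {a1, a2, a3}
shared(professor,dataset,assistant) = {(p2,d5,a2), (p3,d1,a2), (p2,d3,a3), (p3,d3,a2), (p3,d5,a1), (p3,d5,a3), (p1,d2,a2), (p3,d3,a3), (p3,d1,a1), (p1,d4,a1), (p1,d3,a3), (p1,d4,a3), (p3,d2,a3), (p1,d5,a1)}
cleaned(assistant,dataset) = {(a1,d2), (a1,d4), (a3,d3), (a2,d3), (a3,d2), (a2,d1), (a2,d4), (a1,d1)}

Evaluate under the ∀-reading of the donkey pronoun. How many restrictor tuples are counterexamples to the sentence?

6

"her" takes "an assistant" as antecedent and "it" takes "a dataset"; both are donkey pronouns co-varying with the restrictor.
Strong reading: for every (p,d,a) with shared(p,d,a), cleaned(a,d).
Restrictor triples: (p1,d2,a2)→cleaned(a2,d2) ✗  (p1,d3,a3)→cleaned(a3,d3) ✓  (p1,d4,a1)→cleaned(a1,d4) ✓  (p1,d4,a3)→cleaned(a3,d4) ✗  (p1,d5,a1)→cleaned(a1,d5) ✗  (p2,d3,a3)→cleaned(a3,d3) ✓  (p2,d5,a2)→cleaned(a2,d5) ✗  (p3,d1,a1)→cleaned(a1,d1) ✓  (p3,d1,a2)→cleaned(a2,d1) ✓  (p3,d2,a3)→cleaned(a3,d2) ✓  (p3,d3,a2)→cleaned(a2,d3) ✓  (p3,d3,a3)→cleaned(a3,d3) ✓  (p3,d5,a1)→cleaned(a1,d5) ✗  (p3,d5,a3)→cleaned(a3,d5) ✗
Counterexamples (restrictor triples failing the scope): 6.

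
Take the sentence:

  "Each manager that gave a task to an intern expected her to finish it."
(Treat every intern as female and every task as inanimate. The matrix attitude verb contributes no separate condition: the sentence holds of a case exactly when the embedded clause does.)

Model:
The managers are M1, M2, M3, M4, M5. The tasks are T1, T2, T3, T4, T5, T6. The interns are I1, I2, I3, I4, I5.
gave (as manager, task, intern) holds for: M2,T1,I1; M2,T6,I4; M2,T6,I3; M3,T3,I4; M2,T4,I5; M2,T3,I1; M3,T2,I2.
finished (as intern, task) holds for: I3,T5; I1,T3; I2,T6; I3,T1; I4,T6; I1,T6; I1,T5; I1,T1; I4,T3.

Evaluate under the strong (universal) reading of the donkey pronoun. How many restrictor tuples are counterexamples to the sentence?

"her" takes "an intern" as antecedent and "it" takes "a task"; both are donkey pronouns co-varying with the restrictor.
Strong reading: for every (m,t,i) with gave(m,t,i), finished(i,t).
Restrictor triples: (M2,T1,I1)→finished(I1,T1) ✓  (M2,T3,I1)→finished(I1,T3) ✓  (M2,T4,I5)→finished(I5,T4) ✗  (M2,T6,I3)→finished(I3,T6) ✗  (M2,T6,I4)→finished(I4,T6) ✓  (M3,T2,I2)→finished(I2,T2) ✗  (M3,T3,I4)→finished(I4,T3) ✓
Counterexamples (restrictor triples failing the scope): 3.

3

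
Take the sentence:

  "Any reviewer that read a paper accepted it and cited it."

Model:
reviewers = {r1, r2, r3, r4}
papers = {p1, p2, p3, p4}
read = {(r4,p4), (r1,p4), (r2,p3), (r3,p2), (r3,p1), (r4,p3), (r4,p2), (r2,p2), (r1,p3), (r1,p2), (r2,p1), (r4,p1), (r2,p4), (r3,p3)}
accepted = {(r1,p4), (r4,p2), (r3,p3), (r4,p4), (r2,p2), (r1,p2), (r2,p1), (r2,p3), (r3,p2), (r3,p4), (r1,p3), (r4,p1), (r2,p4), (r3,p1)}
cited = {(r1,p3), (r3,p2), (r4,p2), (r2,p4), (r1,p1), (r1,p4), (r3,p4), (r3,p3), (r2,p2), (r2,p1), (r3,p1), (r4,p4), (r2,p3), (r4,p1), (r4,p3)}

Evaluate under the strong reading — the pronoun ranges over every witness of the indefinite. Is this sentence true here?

False

"it" takes "a paper" as antecedent — a donkey pronoun bound across the clause boundary.
Strong reading: for every (r,p) with read(r,p), accepted(r,p) ∧ cited(r,p).
Restrictor pairs: (r1,p2) ✗  (r1,p3) ✓  (r1,p4) ✓  (r2,p1) ✓  (r2,p2) ✓  (r2,p3) ✓  (r2,p4) ✓  (r3,p1) ✓  (r3,p2) ✓  (r3,p3) ✓  (r4,p1) ✓  (r4,p2) ✓  (r4,p3) ✗  (r4,p4) ✓
Counterexample: (r1,p2) is in read but fails the scope.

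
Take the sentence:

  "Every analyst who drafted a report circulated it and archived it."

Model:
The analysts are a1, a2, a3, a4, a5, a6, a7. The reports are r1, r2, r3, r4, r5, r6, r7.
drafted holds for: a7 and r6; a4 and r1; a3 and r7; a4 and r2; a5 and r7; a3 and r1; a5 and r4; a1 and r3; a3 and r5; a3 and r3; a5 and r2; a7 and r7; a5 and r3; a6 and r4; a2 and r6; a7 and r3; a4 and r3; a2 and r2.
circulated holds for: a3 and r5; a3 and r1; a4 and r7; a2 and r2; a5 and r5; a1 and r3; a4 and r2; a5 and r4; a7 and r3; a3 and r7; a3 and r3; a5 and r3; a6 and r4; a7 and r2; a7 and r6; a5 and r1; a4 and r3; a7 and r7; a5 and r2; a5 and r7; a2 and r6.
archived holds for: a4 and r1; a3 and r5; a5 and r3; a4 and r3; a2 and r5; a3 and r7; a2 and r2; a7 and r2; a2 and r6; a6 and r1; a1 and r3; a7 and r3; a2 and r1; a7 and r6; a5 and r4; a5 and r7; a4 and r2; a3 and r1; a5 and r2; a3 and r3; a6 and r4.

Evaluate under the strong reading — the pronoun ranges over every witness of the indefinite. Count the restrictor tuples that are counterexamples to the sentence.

"it" takes "a report" as antecedent — a donkey pronoun bound across the clause boundary.
Strong reading: for every (a,r) with drafted(a,r), circulated(a,r) ∧ archived(a,r).
Restrictor pairs: (a1,r3) ✓  (a2,r2) ✓  (a2,r6) ✓  (a3,r1) ✓  (a3,r3) ✓  (a3,r5) ✓  (a3,r7) ✓  (a4,r1) ✗  (a4,r2) ✓  (a4,r3) ✓  (a5,r2) ✓  (a5,r3) ✓  (a5,r4) ✓  (a5,r7) ✓  (a6,r4) ✓  (a7,r3) ✓  (a7,r6) ✓  (a7,r7) ✗
Counterexamples (restrictor pairs failing the scope): 2.

2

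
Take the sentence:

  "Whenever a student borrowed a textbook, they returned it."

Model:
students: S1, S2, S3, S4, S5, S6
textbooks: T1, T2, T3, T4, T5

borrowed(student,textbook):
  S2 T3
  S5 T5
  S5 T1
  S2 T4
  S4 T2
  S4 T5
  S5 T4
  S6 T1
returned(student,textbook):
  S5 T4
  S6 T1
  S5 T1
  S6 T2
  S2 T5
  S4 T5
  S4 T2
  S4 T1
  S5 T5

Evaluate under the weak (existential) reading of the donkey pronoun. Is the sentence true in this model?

"it" takes "a textbook" as antecedent — a donkey pronoun bound across the clause boundary.
Weak reading: every student s with some borrowed-textbook has at least one borrowed-textbook t such that returned(s,t).
Per student: S2:✗  S4:✓  S5:✓  S6:✓
S2 has no witness among its borrowed-textbooks.

False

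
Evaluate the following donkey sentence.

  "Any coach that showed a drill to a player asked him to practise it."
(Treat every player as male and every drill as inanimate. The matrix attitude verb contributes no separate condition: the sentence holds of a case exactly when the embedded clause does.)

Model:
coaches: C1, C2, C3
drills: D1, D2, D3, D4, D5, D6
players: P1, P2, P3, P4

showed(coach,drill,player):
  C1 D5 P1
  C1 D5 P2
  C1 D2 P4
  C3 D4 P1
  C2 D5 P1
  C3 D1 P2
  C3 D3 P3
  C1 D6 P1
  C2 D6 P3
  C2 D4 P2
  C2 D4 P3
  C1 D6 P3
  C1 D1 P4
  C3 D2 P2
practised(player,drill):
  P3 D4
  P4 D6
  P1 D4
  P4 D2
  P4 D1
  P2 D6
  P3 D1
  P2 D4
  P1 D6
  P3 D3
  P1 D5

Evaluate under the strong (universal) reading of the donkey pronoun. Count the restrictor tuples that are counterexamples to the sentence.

"him" takes "a player" as antecedent and "it" takes "a drill"; both are donkey pronouns co-varying with the restrictor.
Strong reading: for every (c,d,p) with showed(c,d,p), practised(p,d).
Restrictor triples: (C1,D1,P4)→practised(P4,D1) ✓  (C1,D2,P4)→practised(P4,D2) ✓  (C1,D5,P1)→practised(P1,D5) ✓  (C1,D5,P2)→practised(P2,D5) ✗  (C1,D6,P1)→practised(P1,D6) ✓  (C1,D6,P3)→practised(P3,D6) ✗  (C2,D4,P2)→practised(P2,D4) ✓  (C2,D4,P3)→practised(P3,D4) ✓  (C2,D5,P1)→practised(P1,D5) ✓  (C2,D6,P3)→practised(P3,D6) ✗  (C3,D1,P2)→practised(P2,D1) ✗  (C3,D2,P2)→practised(P2,D2) ✗  (C3,D3,P3)→practised(P3,D3) ✓  (C3,D4,P1)→practised(P1,D4) ✓
Counterexamples (restrictor triples failing the scope): 5.

5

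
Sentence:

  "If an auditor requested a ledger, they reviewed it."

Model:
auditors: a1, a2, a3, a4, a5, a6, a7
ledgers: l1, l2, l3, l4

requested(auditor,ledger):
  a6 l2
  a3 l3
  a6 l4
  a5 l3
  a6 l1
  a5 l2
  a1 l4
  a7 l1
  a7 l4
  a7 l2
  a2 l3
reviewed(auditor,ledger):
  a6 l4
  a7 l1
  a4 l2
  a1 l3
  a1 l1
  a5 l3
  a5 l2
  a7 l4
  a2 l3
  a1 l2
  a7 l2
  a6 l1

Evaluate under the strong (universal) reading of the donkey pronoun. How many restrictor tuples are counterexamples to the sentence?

3

"it" takes "a ledger" as antecedent — a donkey pronoun bound across the clause boundary.
Strong reading: for every (a,l) with requested(a,l), reviewed(a,l).
Restrictor pairs: (a1,l4) ✗  (a2,l3) ✓  (a3,l3) ✗  (a5,l2) ✓  (a5,l3) ✓  (a6,l1) ✓  (a6,l2) ✗  (a6,l4) ✓  (a7,l1) ✓  (a7,l2) ✓  (a7,l4) ✓
Counterexamples (restrictor pairs failing the scope): 3.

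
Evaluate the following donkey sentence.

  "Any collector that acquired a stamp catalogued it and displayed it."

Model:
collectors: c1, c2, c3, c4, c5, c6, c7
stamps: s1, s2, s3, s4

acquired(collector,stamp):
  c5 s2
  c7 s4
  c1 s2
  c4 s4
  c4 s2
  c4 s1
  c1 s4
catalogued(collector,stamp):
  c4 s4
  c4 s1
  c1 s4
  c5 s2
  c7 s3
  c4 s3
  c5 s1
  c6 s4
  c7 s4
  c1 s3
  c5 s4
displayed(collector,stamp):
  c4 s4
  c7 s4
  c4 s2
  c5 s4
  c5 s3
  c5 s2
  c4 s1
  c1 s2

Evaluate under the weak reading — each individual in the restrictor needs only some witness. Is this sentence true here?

False

"it" takes "a stamp" as antecedent — a donkey pronoun bound across the clause boundary.
Weak reading: every collector c with some acquired-stamp has at least one acquired-stamp s such that catalogued(c,s) ∧ displayed(c,s).
Per collector: c1:✗  c4:✓  c5:✓  c7:✓
c1 has no witness among its acquired-stamps.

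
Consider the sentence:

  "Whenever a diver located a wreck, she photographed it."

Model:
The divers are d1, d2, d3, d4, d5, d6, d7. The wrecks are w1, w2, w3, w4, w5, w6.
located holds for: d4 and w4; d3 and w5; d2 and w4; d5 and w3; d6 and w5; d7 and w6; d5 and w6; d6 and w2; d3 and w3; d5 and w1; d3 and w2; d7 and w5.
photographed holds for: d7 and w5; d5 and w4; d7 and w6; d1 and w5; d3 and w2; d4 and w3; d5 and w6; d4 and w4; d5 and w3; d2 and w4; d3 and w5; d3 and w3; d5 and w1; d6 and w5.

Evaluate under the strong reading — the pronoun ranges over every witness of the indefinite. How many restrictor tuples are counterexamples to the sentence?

1

"it" takes "a wreck" as antecedent — a donkey pronoun bound across the clause boundary.
Strong reading: for every (d,w) with located(d,w), photographed(d,w).
Restrictor pairs: (d2,w4) ✓  (d3,w2) ✓  (d3,w3) ✓  (d3,w5) ✓  (d4,w4) ✓  (d5,w1) ✓  (d5,w3) ✓  (d5,w6) ✓  (d6,w2) ✗  (d6,w5) ✓  (d7,w5) ✓  (d7,w6) ✓
Counterexamples (restrictor pairs failing the scope): 1.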